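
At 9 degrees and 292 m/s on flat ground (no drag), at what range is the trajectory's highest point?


R = v0^2*sin(2*theta)/g = 292^2*sin(2*9°)/9.81 = 2685.83 m
apex_dist = R/2 = 2685.83/2 = 1343 m

1343 m


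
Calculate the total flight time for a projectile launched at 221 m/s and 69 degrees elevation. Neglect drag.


T = 2*v0*sin(theta)/g = 2*221*sin(69°)/9.81 = 42.06 s

42.06 s


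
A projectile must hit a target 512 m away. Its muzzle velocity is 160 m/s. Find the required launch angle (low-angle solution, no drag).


sin(2*theta) = R*g/v0^2 = 512*9.81/160^2 = 0.1962, theta = arcsin(0.1962)/2 = 5.657°

5.657 degrees


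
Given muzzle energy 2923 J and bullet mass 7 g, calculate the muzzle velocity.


v = sqrt(2*E/m) = sqrt(2*2923/0.007) = 913.9 m/s

913.9 m/s


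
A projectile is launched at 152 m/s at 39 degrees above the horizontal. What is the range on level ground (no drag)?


R = v0^2 * sin(2*theta) / g = 152^2 * sin(2*39°) / 9.81 = 2304 m

2304 m


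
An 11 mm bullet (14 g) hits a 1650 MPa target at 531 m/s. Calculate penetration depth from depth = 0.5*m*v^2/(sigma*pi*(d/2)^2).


A = pi*(d/2)^2 = pi*(11/2)^2 = 95.0332 mm^2
E = 0.5*m*v^2 = 0.5*0.014*531^2 = 1973.73 J
depth = E/(sigma*A) = 1973.73 J / (1650 MPa * 95.0332 mm^2) = 1973.73/(1650 * 95.0332) m = 0.0125872 m ≈ 12.59 mm

12.59 mm


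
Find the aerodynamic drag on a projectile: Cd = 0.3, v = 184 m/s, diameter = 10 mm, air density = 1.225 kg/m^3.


A = pi*(d/2)^2 = pi*(10/2000)^2 = 7.85398e-05 m^2
Fd = 0.5*Cd*rho*A*v^2 = 0.5*0.3*1.225*7.85398e-05*184^2 = 0.4886 N

0.4886 N


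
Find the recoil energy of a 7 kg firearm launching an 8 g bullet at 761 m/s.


v_r = m_p*v_p/m_gun = 0.008*761/7 = 0.869714 m/s, E_r = 0.5*m_gun*v_r^2 = 0.5*7*0.869714^2 = 2.647 J

2.647 J


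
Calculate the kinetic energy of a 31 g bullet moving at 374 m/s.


E = 0.5*m*v^2 = 0.5*0.031*374^2 = 2168 J

2168 J


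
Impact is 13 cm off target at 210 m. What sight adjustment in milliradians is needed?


1 mrad subtends 1 cm per 10 m of range, so adj = error_cm / (dist_m / 10) = 13 / (210/10) = 0.619 mrad

0.619 mrad


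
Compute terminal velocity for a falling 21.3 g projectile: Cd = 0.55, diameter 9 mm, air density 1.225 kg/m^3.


A = pi*(d/2)^2 = pi*(9/2000)^2 = 6.36173e-05 m^2
vt = sqrt(2mg/(Cd*rho*A)) = sqrt(2*0.0213*9.81/(0.55 * 1.225 * 6.36173e-05)) = 98.74 m/s

98.74 m/s


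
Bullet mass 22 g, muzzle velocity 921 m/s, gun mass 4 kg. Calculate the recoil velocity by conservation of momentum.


v_recoil = m_p * v_p / m_gun = 0.022 * 921 / 4 = 5.066 m/s

5.066 m/s


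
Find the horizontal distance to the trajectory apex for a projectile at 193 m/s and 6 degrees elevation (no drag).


R = v0^2*sin(2*theta)/g = 193^2*sin(2*6°)/9.81 = 789.45 m
apex_dist = R/2 = 789.45/2 = 394.7 m

394.7 m


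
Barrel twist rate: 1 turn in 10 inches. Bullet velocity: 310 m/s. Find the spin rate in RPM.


twist_m = 10*0.0254 = 0.254 m
spin = v/twist = 310/0.254 = 1220.472 rev/s
RPM = spin*60 = 1220.472*60 ≈ 73228 RPM

73228 RPM


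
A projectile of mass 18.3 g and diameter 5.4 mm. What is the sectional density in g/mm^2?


SD = m/d^2 = 18.3/5.4^2 = 0.6276 g/mm^2

0.6276 g/mm^2


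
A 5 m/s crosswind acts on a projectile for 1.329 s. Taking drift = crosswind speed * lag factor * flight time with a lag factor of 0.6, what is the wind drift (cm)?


drift = v_wind * lag * t = 5 * 0.6 * 1.329 = 3.987 m ≈ 398.7 cm

398.7 cm


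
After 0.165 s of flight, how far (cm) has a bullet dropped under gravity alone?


drop = 0.5*g*t^2 = 0.5*9.81*0.165^2 = 0.133539 m ≈ 13.35 cm

13.35 cm


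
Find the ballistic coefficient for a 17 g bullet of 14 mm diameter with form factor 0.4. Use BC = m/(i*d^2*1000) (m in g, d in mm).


BC = m/(i*d^2*1000) = 17/(0.4 * 14^2 * 1000) = 0.0002168

0.0002168


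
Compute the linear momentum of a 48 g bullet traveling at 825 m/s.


p = m*v = 0.048*825 = 39.6 kg·m/s

39.6 kg·m/s


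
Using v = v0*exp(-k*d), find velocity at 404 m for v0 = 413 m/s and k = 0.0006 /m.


v = v0*exp(-k*d) = 413*exp(-0.0006*404) = 324.1 m/s

324.1 m/s


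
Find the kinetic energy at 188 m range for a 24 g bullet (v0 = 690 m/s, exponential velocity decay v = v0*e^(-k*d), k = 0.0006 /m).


v = v0*exp(-k*d) = 690*exp(-0.0006*188) = 616.397 m/s
E = 0.5*m*v^2 = 0.5*0.024*616.397^2 = 4559 J

4559 J


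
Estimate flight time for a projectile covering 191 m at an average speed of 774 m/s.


t = d/v = 191/774 = 0.2468 s

0.2468 s


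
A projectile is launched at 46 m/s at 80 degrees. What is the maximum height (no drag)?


H = (v0*sin(theta))^2 / (2g) = (46*sin(80°))^2 / (2*9.81) = 104.6 m

104.6 m


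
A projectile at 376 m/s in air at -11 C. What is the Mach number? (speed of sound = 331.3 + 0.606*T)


a = 331.3 + 0.606*(-11) = 324.634 m/s
M = v/a = 376/324.634 = 1.158

1.158


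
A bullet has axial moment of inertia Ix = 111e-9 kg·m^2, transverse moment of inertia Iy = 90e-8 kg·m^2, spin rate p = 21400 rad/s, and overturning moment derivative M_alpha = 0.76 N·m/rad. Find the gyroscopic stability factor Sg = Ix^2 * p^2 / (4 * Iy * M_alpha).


Sg = Ix^2 * p^2 / (4 * Iy * M_alpha) = (111e-9)^2 * 21400^2 / (4 * 90e-8 * 0.76) = 2.062

2.062


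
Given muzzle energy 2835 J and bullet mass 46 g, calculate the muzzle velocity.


v = sqrt(2*E/m) = sqrt(2*2835/0.046) = 351.1 m/s

351.1 m/s


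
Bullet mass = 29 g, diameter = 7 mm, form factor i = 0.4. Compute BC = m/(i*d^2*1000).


BC = m/(i*d^2*1000) = 29/(0.4 * 7^2 * 1000) = 0.00148

0.00148


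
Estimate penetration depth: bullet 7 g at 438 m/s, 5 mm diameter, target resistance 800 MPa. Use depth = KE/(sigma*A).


A = pi*(d/2)^2 = pi*(5/2)^2 = 19.635 mm^2
E = 0.5*m*v^2 = 0.5*0.007*438^2 = 671.454 J
depth = E/(sigma*A) = 671.454 J / (800 MPa * 19.635 mm^2) = 671.454/(800 * 19.635) m = 0.0427461 m ≈ 42.75 mm

42.75 mm


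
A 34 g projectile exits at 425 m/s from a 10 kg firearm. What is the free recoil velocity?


v_recoil = m_p * v_p / m_gun = 0.034 * 425 / 10 = 1.445 m/s

1.445 m/s


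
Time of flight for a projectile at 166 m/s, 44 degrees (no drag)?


T = 2*v0*sin(theta)/g = 2*166*sin(44°)/9.81 = 23.51 s

23.51 s


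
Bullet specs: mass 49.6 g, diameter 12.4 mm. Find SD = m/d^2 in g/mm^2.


SD = m/d^2 = 49.6/12.4^2 = 0.3226 g/mm^2

0.3226 g/mm^2


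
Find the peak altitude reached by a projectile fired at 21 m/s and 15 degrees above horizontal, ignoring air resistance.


H = (v0*sin(theta))^2 / (2g) = (21*sin(15°))^2 / (2*9.81) = 1.506 m

1.506 m


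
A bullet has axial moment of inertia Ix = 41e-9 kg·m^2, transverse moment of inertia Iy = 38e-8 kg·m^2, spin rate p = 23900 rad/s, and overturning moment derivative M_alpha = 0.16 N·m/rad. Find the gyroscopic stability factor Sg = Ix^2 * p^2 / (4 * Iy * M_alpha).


Sg = Ix^2 * p^2 / (4 * Iy * M_alpha) = (41e-9)^2 * 23900^2 / (4 * 38e-8 * 0.16) = 3.948

3.948


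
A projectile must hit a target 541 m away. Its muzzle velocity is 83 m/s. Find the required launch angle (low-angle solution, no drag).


sin(2*theta) = R*g/v0^2 = 541*9.81/83^2 = 0.770389, theta = arcsin(0.770389)/2 = 25.19°

25.19 degrees


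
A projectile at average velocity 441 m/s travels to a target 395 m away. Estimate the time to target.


t = d/v = 395/441 = 0.8957 s

0.8957 s


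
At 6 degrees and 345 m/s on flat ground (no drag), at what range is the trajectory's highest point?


R = v0^2*sin(2*theta)/g = 345^2*sin(2*6°)/9.81 = 2522.6 m
apex_dist = R/2 = 2522.6/2 = 1261 m

1261 m


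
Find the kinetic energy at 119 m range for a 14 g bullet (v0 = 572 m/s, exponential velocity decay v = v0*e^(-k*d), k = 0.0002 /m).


v = v0*exp(-k*d) = 572*exp(-0.0002*119) = 558.547 m/s
E = 0.5*m*v^2 = 0.5*0.014*558.547^2 = 2184 J

2184 J


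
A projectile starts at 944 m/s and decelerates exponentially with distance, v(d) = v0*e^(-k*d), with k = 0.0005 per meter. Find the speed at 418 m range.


v = v0*exp(-k*d) = 944*exp(-0.0005*418) = 766 m/s

766 m/s


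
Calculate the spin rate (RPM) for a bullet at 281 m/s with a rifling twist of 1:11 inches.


twist_m = 11*0.0254 = 0.2794 m
spin = v/twist = 281/0.2794 = 1005.727 rev/s
RPM = spin*60 = 1005.727*60 ≈ 60344 RPM

60344 RPM


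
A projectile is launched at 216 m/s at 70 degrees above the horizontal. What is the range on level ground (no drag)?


R = v0^2 * sin(2*theta) / g = 216^2 * sin(2*70°) / 9.81 = 3057 m

3057 m


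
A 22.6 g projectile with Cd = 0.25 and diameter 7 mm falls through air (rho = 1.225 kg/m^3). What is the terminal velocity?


A = pi*(d/2)^2 = pi*(7/2000)^2 = 3.84845e-05 m^2
vt = sqrt(2mg/(Cd*rho*A)) = sqrt(2*0.0226*9.81/(0.25 * 1.225 * 3.84845e-05)) = 194 m/s

194 m/s


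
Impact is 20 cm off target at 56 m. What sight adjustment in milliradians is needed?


1 mrad subtends 1 cm per 10 m of range, so adj = error_cm / (dist_m / 10) = 20 / (56/10) = 3.571 mrad

3.571 mrad


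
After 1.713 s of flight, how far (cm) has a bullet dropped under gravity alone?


drop = 0.5*g*t^2 = 0.5*9.81*1.713^2 = 14.3931 m ≈ 1439 cm

1439 cm


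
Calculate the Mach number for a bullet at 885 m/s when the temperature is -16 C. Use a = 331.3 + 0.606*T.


a = 331.3 + 0.606*(-16) = 321.604 m/s
M = v/a = 885/321.604 = 2.752

2.752


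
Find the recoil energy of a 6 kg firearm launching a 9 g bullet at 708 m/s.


v_r = m_p*v_p/m_gun = 0.009*708/6 = 1.062 m/s, E_r = 0.5*m_gun*v_r^2 = 0.5*6*1.062^2 = 3.384 J

3.384 J


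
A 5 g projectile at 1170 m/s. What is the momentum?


p = m*v = 0.005*1170 = 5.85 kg·m/s

5.85 kg·m/s


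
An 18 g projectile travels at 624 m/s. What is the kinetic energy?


E = 0.5*m*v^2 = 0.5*0.018*624^2 = 3504 J

3504 J


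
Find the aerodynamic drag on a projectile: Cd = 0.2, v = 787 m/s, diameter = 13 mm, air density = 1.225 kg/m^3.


A = pi*(d/2)^2 = pi*(13/2000)^2 = 1.32732e-04 m^2
Fd = 0.5*Cd*rho*A*v^2 = 0.5*0.2*1.225*1.32732e-04*787^2 = 10.07 N

10.07 N


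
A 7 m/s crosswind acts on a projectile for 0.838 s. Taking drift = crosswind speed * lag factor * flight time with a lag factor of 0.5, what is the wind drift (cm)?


drift = v_wind * lag * t = 7 * 0.5 * 0.838 = 2.933 m ≈ 293.3 cm

293.3 cm


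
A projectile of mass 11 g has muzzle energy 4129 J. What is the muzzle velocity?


v = sqrt(2*E/m) = sqrt(2*4129/0.011) = 866.4 m/s

866.4 m/s


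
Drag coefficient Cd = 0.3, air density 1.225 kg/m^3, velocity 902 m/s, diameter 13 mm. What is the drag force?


A = pi*(d/2)^2 = pi*(13/2000)^2 = 1.32732e-04 m^2
Fd = 0.5*Cd*rho*A*v^2 = 0.5*0.3*1.225*1.32732e-04*902^2 = 19.84 N

19.84 N


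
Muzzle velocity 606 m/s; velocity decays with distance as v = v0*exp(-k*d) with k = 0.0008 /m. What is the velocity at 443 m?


v = v0*exp(-k*d) = 606*exp(-0.0008*443) = 425.2 m/s

425.2 m/s


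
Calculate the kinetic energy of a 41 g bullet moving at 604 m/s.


E = 0.5*m*v^2 = 0.5*0.041*604^2 = 7479 J

7479 J


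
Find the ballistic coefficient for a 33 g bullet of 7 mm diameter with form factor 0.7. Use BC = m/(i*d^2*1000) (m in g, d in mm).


BC = m/(i*d^2*1000) = 33/(0.7 * 7^2 * 1000) = 0.0009621

0.0009621


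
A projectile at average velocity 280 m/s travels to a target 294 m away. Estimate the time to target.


t = d/v = 294/280 = 1.05 s

1.05 s


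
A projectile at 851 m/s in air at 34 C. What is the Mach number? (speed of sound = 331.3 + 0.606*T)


a = 331.3 + 0.606*(34) = 351.904 m/s
M = v/a = 851/351.904 = 2.418

2.418


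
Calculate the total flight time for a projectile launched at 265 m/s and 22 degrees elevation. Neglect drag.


T = 2*v0*sin(theta)/g = 2*265*sin(22°)/9.81 = 20.24 s

20.24 s


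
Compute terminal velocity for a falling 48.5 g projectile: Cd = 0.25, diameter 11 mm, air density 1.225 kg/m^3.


A = pi*(d/2)^2 = pi*(11/2000)^2 = 9.50332e-05 m^2
vt = sqrt(2mg/(Cd*rho*A)) = sqrt(2*0.0485*9.81/(0.25 * 1.225 * 9.50332e-05)) = 180.8 m/s

180.8 m/s


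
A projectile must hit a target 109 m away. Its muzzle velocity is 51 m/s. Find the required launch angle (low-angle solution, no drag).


sin(2*theta) = R*g/v0^2 = 109*9.81/51^2 = 0.411107, theta = arcsin(0.411107)/2 = 12.14°

12.14 degrees


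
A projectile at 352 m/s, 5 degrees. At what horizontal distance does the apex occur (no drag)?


R = v0^2*sin(2*theta)/g = 352^2*sin(2*5°)/9.81 = 2193.24 m
apex_dist = R/2 = 2193.24/2 = 1097 m

1097 m


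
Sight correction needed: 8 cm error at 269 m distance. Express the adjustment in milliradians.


1 mrad subtends 1 cm per 10 m of range, so adj = error_cm / (dist_m / 10) = 8 / (269/10) = 0.2974 mrad

0.2974 mrad


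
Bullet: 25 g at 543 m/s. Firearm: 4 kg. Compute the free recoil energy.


v_r = m_p*v_p/m_gun = 0.025*543/4 = 3.39375 m/s, E_r = 0.5*m_gun*v_r^2 = 0.5*4*3.39375^2 = 23.04 J

23.04 J


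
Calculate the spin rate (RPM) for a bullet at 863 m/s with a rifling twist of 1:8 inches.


twist_m = 8*0.0254 = 0.2032 m
spin = v/twist = 863/0.2032 = 4247.047 rev/s
RPM = spin*60 = 4247.047*60 ≈ 254823 RPM

254823 RPM


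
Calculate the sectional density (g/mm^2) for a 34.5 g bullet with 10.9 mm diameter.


SD = m/d^2 = 34.5/10.9^2 = 0.2904 g/mm^2

0.2904 g/mm^2


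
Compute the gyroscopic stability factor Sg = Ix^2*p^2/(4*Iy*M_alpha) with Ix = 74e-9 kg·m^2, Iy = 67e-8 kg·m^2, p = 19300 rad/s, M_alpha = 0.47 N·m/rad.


Sg = Ix^2 * p^2 / (4 * Iy * M_alpha) = (74e-9)^2 * 19300^2 / (4 * 67e-8 * 0.47) = 1.619

1.619


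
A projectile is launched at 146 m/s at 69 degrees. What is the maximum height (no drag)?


H = (v0*sin(theta))^2 / (2g) = (146*sin(69°))^2 / (2*9.81) = 946.9 m

946.9 m


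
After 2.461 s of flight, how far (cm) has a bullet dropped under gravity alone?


drop = 0.5*g*t^2 = 0.5*9.81*2.461^2 = 29.7072 m ≈ 2971 cm

2971 cm


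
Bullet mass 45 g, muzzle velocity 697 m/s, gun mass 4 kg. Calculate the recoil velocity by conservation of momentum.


v_recoil = m_p * v_p / m_gun = 0.045 * 697 / 4 = 7.841 m/s

7.841 m/s


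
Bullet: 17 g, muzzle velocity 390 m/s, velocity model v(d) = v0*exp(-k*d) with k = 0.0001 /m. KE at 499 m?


v = v0*exp(-k*d) = 390*exp(-0.0001*499) = 371.017 m/s
E = 0.5*m*v^2 = 0.5*0.017*371.017^2 = 1170 J

1170 J


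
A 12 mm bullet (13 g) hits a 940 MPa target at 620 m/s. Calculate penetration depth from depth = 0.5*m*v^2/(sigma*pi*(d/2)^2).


A = pi*(d/2)^2 = pi*(12/2)^2 = 113.097 mm^2
E = 0.5*m*v^2 = 0.5*0.013*620^2 = 2498.6 J
depth = E/(sigma*A) = 2498.6 J / (940 MPa * 113.097 mm^2) = 2498.6/(940 * 113.097) m = 0.0235026 m ≈ 23.5 mm

23.5 mm


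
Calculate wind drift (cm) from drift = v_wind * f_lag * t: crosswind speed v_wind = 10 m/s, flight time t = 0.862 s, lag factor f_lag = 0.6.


drift = v_wind * lag * t = 10 * 0.6 * 0.862 = 5.172 m ≈ 517.2 cm

517.2 cm


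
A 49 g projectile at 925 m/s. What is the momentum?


p = m*v = 0.049*925 = 45.33 kg·m/s

45.33 kg·m/s


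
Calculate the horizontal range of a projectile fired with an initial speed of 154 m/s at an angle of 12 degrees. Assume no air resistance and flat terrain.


R = v0^2 * sin(2*theta) / g = 154^2 * sin(2*12°) / 9.81 = 983.3 m

983.3 m


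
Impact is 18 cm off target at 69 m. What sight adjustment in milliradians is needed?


1 mrad subtends 1 cm per 10 m of range, so adj = error_cm / (dist_m / 10) = 18 / (69/10) = 2.609 mrad

2.609 mrad


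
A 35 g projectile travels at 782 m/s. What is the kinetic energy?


E = 0.5*m*v^2 = 0.5*0.035*782^2 = 10702 J

10702 J


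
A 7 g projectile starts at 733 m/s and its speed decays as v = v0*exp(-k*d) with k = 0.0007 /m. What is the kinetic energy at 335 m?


v = v0*exp(-k*d) = 733*exp(-0.0007*335) = 579.778 m/s
E = 0.5*m*v^2 = 0.5*0.007*579.778^2 = 1176 J

1176 J


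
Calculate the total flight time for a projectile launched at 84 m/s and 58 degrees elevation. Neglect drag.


T = 2*v0*sin(theta)/g = 2*84*sin(58°)/9.81 = 14.52 s

14.52 s


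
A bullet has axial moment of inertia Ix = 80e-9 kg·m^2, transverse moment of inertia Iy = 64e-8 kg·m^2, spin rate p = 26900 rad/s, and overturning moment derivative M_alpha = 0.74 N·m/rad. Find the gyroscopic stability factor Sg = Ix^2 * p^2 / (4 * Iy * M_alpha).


Sg = Ix^2 * p^2 / (4 * Iy * M_alpha) = (80e-9)^2 * 26900^2 / (4 * 64e-8 * 0.74) = 2.445

2.445


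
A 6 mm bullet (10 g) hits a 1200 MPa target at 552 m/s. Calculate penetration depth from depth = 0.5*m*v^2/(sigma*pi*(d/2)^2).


A = pi*(d/2)^2 = pi*(6/2)^2 = 28.2743 mm^2
E = 0.5*m*v^2 = 0.5*0.01*552^2 = 1523.52 J
depth = E/(sigma*A) = 1523.52 J / (1200 MPa * 28.2743 mm^2) = 1523.52/(1200 * 28.2743) m = 0.0449029 m ≈ 44.9 mm

44.9 mm


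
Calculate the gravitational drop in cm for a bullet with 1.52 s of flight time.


drop = 0.5*g*t^2 = 0.5*9.81*1.52^2 = 11.3325 m ≈ 1133 cm

1133 cm


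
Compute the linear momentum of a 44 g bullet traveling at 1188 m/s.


p = m*v = 0.044*1188 = 52.27 kg·m/s

52.27 kg·m/s


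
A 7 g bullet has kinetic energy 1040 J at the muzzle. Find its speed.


v = sqrt(2*E/m) = sqrt(2*1040/0.007) = 545.1 m/s

545.1 m/s


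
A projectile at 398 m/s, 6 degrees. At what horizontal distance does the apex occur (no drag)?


R = v0^2*sin(2*theta)/g = 398^2*sin(2*6°)/9.81 = 3357.19 m
apex_dist = R/2 = 3357.19/2 = 1679 m

1679 m


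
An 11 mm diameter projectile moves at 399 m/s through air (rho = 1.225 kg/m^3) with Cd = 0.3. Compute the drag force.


A = pi*(d/2)^2 = pi*(11/2000)^2 = 9.50332e-05 m^2
Fd = 0.5*Cd*rho*A*v^2 = 0.5*0.3*1.225*9.50332e-05*399^2 = 2.78 N

2.78 N


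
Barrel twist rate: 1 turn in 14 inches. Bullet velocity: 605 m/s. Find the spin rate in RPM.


twist_m = 14*0.0254 = 0.3556 m
spin = v/twist = 605/0.3556 = 1701.35 rev/s
RPM = spin*60 = 1701.35*60 ≈ 102081 RPM

102081 RPM


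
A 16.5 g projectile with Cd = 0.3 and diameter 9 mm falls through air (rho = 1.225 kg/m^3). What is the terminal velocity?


A = pi*(d/2)^2 = pi*(9/2000)^2 = 6.36173e-05 m^2
vt = sqrt(2mg/(Cd*rho*A)) = sqrt(2*0.0165*9.81/(0.3 * 1.225 * 6.36173e-05)) = 117.7 m/s

117.7 m/s


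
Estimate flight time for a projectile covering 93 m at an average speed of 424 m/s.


t = d/v = 93/424 = 0.2193 s

0.2193 s


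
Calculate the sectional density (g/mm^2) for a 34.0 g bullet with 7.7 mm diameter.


SD = m/d^2 = 34.0/7.7^2 = 0.5735 g/mm^2

0.5735 g/mm^2


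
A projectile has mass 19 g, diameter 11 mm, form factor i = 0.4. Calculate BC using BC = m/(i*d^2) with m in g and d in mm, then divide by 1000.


BC = m/(i*d^2*1000) = 19/(0.4 * 11^2 * 1000) = 0.0003926

0.0003926


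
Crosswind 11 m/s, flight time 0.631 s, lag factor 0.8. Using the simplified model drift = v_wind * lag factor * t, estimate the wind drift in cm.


drift = v_wind * lag * t = 11 * 0.8 * 0.631 = 5.5528 m ≈ 555.3 cm

555.3 cm


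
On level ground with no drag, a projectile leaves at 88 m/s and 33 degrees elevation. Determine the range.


R = v0^2 * sin(2*theta) / g = 88^2 * sin(2*33°) / 9.81 = 721.2 m

721.2 m


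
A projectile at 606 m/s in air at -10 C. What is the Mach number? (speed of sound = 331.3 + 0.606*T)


a = 331.3 + 0.606*(-10) = 325.24 m/s
M = v/a = 606/325.24 = 1.863

1.863


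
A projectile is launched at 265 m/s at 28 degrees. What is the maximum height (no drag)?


H = (v0*sin(theta))^2 / (2g) = (265*sin(28°))^2 / (2*9.81) = 788.9 m

788.9 m


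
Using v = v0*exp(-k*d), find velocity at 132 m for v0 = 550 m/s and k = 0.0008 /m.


v = v0*exp(-k*d) = 550*exp(-0.0008*132) = 494.9 m/s

494.9 m/s


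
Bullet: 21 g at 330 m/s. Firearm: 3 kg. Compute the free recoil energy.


v_r = m_p*v_p/m_gun = 0.021*330/3 = 2.31 m/s, E_r = 0.5*m_gun*v_r^2 = 0.5*3*2.31^2 = 8.004 J

8.004 J


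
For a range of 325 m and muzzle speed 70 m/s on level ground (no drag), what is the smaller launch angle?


sin(2*theta) = R*g/v0^2 = 325*9.81/70^2 = 0.650663, theta = arcsin(0.650663)/2 = 20.3°

20.3 degrees


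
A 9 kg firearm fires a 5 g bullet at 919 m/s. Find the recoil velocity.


v_recoil = m_p * v_p / m_gun = 0.005 * 919 / 9 = 0.5106 m/s

0.5106 m/s


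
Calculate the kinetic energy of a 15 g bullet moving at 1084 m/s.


E = 0.5*m*v^2 = 0.5*0.015*1084^2 = 8813 J

8813 J


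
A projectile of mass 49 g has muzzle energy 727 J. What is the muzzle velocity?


v = sqrt(2*E/m) = sqrt(2*727/0.049) = 172.3 m/s

172.3 m/s


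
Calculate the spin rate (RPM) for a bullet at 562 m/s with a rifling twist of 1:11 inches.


twist_m = 11*0.0254 = 0.2794 m
spin = v/twist = 562/0.2794 = 2011.453 rev/s
RPM = spin*60 = 2011.453*60 ≈ 120687 RPM

120687 RPM


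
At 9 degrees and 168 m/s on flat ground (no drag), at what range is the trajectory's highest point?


R = v0^2*sin(2*theta)/g = 168^2*sin(2*9°)/9.81 = 889.062 m
apex_dist = R/2 = 889.062/2 = 444.5 m

444.5 m


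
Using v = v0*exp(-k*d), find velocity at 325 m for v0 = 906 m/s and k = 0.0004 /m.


v = v0*exp(-k*d) = 906*exp(-0.0004*325) = 795.6 m/s

795.6 m/s


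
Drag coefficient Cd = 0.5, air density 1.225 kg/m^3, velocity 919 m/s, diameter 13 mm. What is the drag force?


A = pi*(d/2)^2 = pi*(13/2000)^2 = 1.32732e-04 m^2
Fd = 0.5*Cd*rho*A*v^2 = 0.5*0.5*1.225*1.32732e-04*919^2 = 34.33 N

34.33 N


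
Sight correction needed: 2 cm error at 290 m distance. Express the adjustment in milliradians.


1 mrad subtends 1 cm per 10 m of range, so adj = error_cm / (dist_m / 10) = 2 / (290/10) = 0.06897 mrad

0.06897 mrad


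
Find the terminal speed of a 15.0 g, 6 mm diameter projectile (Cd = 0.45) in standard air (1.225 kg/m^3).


A = pi*(d/2)^2 = pi*(6/2000)^2 = 2.82743e-05 m^2
vt = sqrt(2mg/(Cd*rho*A)) = sqrt(2*0.015*9.81/(0.45 * 1.225 * 2.82743e-05)) = 137.4 m/s

137.4 m/s


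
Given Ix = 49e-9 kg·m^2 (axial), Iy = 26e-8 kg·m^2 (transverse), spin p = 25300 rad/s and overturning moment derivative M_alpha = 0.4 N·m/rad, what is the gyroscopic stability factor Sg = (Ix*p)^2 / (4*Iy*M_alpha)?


Sg = Ix^2 * p^2 / (4 * Iy * M_alpha) = (49e-9)^2 * 25300^2 / (4 * 26e-8 * 0.4) = 3.694

3.694


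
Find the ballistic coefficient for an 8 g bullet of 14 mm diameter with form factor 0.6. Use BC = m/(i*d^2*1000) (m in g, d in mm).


BC = m/(i*d^2*1000) = 8/(0.6 * 14^2 * 1000) = 6.803e-05

6.803e-05


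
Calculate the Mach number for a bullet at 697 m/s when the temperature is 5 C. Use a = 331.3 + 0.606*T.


a = 331.3 + 0.606*(5) = 334.33 m/s
M = v/a = 697/334.33 = 2.085

2.085


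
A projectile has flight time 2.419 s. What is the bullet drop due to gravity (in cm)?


drop = 0.5*g*t^2 = 0.5*9.81*2.419^2 = 28.7019 m ≈ 2870 cm

2870 cm


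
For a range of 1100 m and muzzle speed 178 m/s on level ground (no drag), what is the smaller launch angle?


sin(2*theta) = R*g/v0^2 = 1100*9.81/178^2 = 0.340582, theta = arcsin(0.340582)/2 = 9.956°

9.956 degrees


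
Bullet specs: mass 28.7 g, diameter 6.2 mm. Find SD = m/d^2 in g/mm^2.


SD = m/d^2 = 28.7/6.2^2 = 0.7466 g/mm^2

0.7466 g/mm^2


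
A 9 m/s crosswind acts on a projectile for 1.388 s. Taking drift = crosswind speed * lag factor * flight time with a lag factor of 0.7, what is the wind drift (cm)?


drift = v_wind * lag * t = 9 * 0.7 * 1.388 = 8.7444 m ≈ 874.4 cm

874.4 cm


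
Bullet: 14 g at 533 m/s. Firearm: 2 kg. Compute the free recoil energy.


v_r = m_p*v_p/m_gun = 0.014*533/2 = 3.731 m/s, E_r = 0.5*m_gun*v_r^2 = 0.5*2*3.731^2 = 13.92 J

13.92 J


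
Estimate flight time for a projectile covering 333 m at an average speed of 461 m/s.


t = d/v = 333/461 = 0.7223 s

0.7223 s


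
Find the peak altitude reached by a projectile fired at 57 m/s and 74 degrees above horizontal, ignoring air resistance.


H = (v0*sin(theta))^2 / (2g) = (57*sin(74°))^2 / (2*9.81) = 153 m

153 m


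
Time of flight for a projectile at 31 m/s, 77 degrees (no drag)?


T = 2*v0*sin(theta)/g = 2*31*sin(77°)/9.81 = 6.158 s

6.158 s


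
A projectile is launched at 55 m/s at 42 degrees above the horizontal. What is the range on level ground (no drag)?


R = v0^2 * sin(2*theta) / g = 55^2 * sin(2*42°) / 9.81 = 306.7 m

306.7 m


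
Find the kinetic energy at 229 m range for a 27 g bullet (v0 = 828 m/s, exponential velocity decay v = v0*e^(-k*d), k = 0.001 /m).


v = v0*exp(-k*d) = 828*exp(-0.001*229) = 658.532 m/s
E = 0.5*m*v^2 = 0.5*0.027*658.532^2 = 5854 J

5854 J


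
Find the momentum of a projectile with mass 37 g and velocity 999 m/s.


p = m*v = 0.037*999 = 36.96 kg·m/s

36.96 kg·m/s


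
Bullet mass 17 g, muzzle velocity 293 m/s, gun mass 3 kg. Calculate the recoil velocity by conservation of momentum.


v_recoil = m_p * v_p / m_gun = 0.017 * 293 / 3 = 1.66 m/s

1.66 m/s


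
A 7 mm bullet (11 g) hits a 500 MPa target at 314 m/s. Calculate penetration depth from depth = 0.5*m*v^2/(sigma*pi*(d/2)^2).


A = pi*(d/2)^2 = pi*(7/2)^2 = 38.4845 mm^2
E = 0.5*m*v^2 = 0.5*0.011*314^2 = 542.278 J
depth = E/(sigma*A) = 542.278 J / (500 MPa * 38.4845 mm^2) = 542.278/(500 * 38.4845) m = 0.0281816 m ≈ 28.18 mm

28.18 mm


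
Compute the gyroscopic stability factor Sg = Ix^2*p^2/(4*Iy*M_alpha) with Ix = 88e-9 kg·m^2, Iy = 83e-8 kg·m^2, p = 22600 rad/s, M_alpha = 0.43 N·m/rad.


Sg = Ix^2 * p^2 / (4 * Iy * M_alpha) = (88e-9)^2 * 22600^2 / (4 * 83e-8 * 0.43) = 2.771

2.771


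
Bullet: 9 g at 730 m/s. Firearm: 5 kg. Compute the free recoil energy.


v_r = m_p*v_p/m_gun = 0.009*730/5 = 1.314 m/s, E_r = 0.5*m_gun*v_r^2 = 0.5*5*1.314^2 = 4.316 J

4.316 J


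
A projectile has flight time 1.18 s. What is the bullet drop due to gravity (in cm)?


drop = 0.5*g*t^2 = 0.5*9.81*1.18^2 = 6.82972 m ≈ 683 cm

683 cm


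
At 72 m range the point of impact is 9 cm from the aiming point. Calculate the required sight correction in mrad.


1 mrad subtends 1 cm per 10 m of range, so adj = error_cm / (dist_m / 10) = 9 / (72/10) = 1.25 mrad

1.25 mrad


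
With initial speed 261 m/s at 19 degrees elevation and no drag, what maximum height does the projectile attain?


H = (v0*sin(theta))^2 / (2g) = (261*sin(19°))^2 / (2*9.81) = 368 m

368 m


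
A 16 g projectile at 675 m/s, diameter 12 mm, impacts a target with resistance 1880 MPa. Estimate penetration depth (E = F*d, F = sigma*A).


A = pi*(d/2)^2 = pi*(12/2)^2 = 113.097 mm^2
E = 0.5*m*v^2 = 0.5*0.016*675^2 = 3645 J
depth = E/(sigma*A) = 3645 J / (1880 MPa * 113.097 mm^2) = 3645/(1880 * 113.097) m = 0.017143 m ≈ 17.14 mm

17.14 mm


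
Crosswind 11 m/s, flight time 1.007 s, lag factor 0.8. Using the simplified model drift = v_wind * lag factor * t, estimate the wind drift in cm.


drift = v_wind * lag * t = 11 * 0.8 * 1.007 = 8.8616 m ≈ 886.2 cm

886.2 cm


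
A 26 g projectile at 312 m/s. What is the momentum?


p = m*v = 0.026*312 = 8.112 kg·m/s

8.112 kg·m/s


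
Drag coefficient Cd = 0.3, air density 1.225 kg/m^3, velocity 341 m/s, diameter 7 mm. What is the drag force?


A = pi*(d/2)^2 = pi*(7/2000)^2 = 3.84845e-05 m^2
Fd = 0.5*Cd*rho*A*v^2 = 0.5*0.3*1.225*3.84845e-05*341^2 = 0.8223 N

0.8223 N


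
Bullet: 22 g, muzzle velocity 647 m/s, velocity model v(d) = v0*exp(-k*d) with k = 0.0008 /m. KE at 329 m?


v = v0*exp(-k*d) = 647*exp(-0.0008*329) = 497.277 m/s
E = 0.5*m*v^2 = 0.5*0.022*497.277^2 = 2720 J

2720 J


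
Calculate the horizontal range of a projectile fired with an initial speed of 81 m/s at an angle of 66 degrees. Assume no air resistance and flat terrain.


R = v0^2 * sin(2*theta) / g = 81^2 * sin(2*66°) / 9.81 = 497 m

497 m


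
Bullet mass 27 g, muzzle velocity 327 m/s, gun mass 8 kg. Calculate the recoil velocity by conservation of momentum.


v_recoil = m_p * v_p / m_gun = 0.027 * 327 / 8 = 1.104 m/s

1.104 m/s


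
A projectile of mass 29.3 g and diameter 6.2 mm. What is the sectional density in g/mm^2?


SD = m/d^2 = 29.3/6.2^2 = 0.7622 g/mm^2

0.7622 g/mm^2


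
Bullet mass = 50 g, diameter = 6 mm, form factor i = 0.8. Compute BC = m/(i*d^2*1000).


BC = m/(i*d^2*1000) = 50/(0.8 * 6^2 * 1000) = 0.001736

0.001736


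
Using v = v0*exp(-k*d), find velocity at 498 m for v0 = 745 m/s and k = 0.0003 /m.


v = v0*exp(-k*d) = 745*exp(-0.0003*498) = 641.6 m/s

641.6 m/s


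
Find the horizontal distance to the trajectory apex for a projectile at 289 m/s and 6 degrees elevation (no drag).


R = v0^2*sin(2*theta)/g = 289^2*sin(2*6°)/9.81 = 1770.13 m
apex_dist = R/2 = 1770.13/2 = 885.1 m

885.1 m


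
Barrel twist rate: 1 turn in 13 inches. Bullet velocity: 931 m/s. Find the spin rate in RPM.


twist_m = 13*0.0254 = 0.3302 m
spin = v/twist = 931/0.3302 = 2819.503 rev/s
RPM = spin*60 = 2819.503*60 ≈ 169170 RPM

169170 RPM


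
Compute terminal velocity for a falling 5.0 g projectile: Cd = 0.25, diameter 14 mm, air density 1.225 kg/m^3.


A = pi*(d/2)^2 = pi*(14/2000)^2 = 1.53938e-04 m^2
vt = sqrt(2mg/(Cd*rho*A)) = sqrt(2*0.005*9.81/(0.25 * 1.225 * 1.53938e-04)) = 45.62 m/s

45.62 m/s


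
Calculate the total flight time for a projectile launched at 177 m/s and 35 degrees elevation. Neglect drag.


T = 2*v0*sin(theta)/g = 2*177*sin(35°)/9.81 = 20.7 s

20.7 s


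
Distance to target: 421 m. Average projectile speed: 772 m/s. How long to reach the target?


t = d/v = 421/772 = 0.5453 s

0.5453 s


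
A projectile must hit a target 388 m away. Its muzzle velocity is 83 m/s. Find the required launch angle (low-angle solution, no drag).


sin(2*theta) = R*g/v0^2 = 388*9.81/83^2 = 0.552516, theta = arcsin(0.552516)/2 = 16.77°

16.77 degrees


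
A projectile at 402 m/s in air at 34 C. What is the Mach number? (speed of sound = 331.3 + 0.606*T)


a = 331.3 + 0.606*(34) = 351.904 m/s
M = v/a = 402/351.904 = 1.142

1.142


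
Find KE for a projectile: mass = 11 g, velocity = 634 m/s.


E = 0.5*m*v^2 = 0.5*0.011*634^2 = 2211 J

2211 J


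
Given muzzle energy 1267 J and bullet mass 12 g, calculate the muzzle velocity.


v = sqrt(2*E/m) = sqrt(2*1267/0.012) = 459.5 m/s

459.5 m/s


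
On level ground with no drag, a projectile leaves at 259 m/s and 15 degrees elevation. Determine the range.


R = v0^2 * sin(2*theta) / g = 259^2 * sin(2*15°) / 9.81 = 3419 m

3419 m


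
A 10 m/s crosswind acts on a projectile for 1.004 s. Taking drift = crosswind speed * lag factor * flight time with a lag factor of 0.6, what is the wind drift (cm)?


drift = v_wind * lag * t = 10 * 0.6 * 1.004 = 6.024 m ≈ 602.4 cm

602.4 cm


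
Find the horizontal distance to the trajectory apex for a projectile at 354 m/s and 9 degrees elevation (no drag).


R = v0^2*sin(2*theta)/g = 354^2*sin(2*9°)/9.81 = 3947.48 m
apex_dist = R/2 = 3947.48/2 = 1974 m

1974 m


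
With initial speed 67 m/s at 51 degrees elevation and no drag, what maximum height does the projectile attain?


H = (v0*sin(theta))^2 / (2g) = (67*sin(51°))^2 / (2*9.81) = 138.2 m

138.2 m


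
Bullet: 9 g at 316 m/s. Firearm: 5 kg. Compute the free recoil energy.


v_r = m_p*v_p/m_gun = 0.009*316/5 = 0.5688 m/s, E_r = 0.5*m_gun*v_r^2 = 0.5*5*0.5688^2 = 0.8088 J

0.8088 J


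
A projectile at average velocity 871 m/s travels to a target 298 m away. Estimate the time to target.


t = d/v = 298/871 = 0.3421 s

0.3421 s


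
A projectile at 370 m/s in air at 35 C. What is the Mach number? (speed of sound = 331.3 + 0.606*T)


a = 331.3 + 0.606*(35) = 352.51 m/s
M = v/a = 370/352.51 = 1.05

1.05


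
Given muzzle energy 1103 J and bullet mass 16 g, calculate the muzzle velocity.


v = sqrt(2*E/m) = sqrt(2*1103/0.016) = 371.3 m/s

371.3 m/s


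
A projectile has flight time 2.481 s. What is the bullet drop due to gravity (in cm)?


drop = 0.5*g*t^2 = 0.5*9.81*2.481^2 = 30.192 m ≈ 3019 cm

3019 cm


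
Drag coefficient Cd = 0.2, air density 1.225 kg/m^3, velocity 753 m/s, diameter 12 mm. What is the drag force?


A = pi*(d/2)^2 = pi*(12/2000)^2 = 1.13097e-04 m^2
Fd = 0.5*Cd*rho*A*v^2 = 0.5*0.2*1.225*1.13097e-04*753^2 = 7.856 N

7.856 N


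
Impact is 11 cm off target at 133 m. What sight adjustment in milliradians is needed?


1 mrad subtends 1 cm per 10 m of range, so adj = error_cm / (dist_m / 10) = 11 / (133/10) = 0.8271 mrad

0.8271 mrad


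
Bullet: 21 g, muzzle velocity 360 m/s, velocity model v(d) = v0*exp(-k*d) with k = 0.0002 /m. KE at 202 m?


v = v0*exp(-k*d) = 360*exp(-0.0002*202) = 345.746 m/s
E = 0.5*m*v^2 = 0.5*0.021*345.746^2 = 1255 J

1255 J


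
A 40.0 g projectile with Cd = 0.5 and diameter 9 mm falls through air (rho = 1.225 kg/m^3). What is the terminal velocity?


A = pi*(d/2)^2 = pi*(9/2000)^2 = 6.36173e-05 m^2
vt = sqrt(2mg/(Cd*rho*A)) = sqrt(2*0.04*9.81/(0.5 * 1.225 * 6.36173e-05)) = 141.9 m/s

141.9 m/s


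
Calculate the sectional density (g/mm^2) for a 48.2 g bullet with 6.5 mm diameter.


SD = m/d^2 = 48.2/6.5^2 = 1.141 g/mm^2

1.141 g/mm^2


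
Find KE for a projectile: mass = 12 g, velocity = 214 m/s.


E = 0.5*m*v^2 = 0.5*0.012*214^2 = 274.8 J

274.8 J


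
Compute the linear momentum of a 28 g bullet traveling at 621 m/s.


p = m*v = 0.028*621 = 17.39 kg·m/s

17.39 kg·m/s


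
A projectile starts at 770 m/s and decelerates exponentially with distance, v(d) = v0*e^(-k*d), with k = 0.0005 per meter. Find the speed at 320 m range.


v = v0*exp(-k*d) = 770*exp(-0.0005*320) = 656.2 m/s

656.2 m/s


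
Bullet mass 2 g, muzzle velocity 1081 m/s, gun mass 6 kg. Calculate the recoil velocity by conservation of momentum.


v_recoil = m_p * v_p / m_gun = 0.002 * 1081 / 6 = 0.3603 m/s

0.3603 m/s


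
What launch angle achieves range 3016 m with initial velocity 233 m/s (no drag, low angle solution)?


sin(2*theta) = R*g/v0^2 = 3016*9.81/233^2 = 0.54499, theta = arcsin(0.54499)/2 = 16.51°

16.51 degrees


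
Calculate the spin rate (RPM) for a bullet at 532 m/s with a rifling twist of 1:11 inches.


twist_m = 11*0.0254 = 0.2794 m
spin = v/twist = 532/0.2794 = 1904.08 rev/s
RPM = spin*60 = 1904.08*60 ≈ 114245 RPM

114245 RPM


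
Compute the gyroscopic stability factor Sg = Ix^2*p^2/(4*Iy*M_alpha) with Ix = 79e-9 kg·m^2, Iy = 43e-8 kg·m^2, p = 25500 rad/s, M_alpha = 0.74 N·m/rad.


Sg = Ix^2 * p^2 / (4 * Iy * M_alpha) = (79e-9)^2 * 25500^2 / (4 * 43e-8 * 0.74) = 3.188

3.188


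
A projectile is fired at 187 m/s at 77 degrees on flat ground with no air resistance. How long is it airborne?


T = 2*v0*sin(theta)/g = 2*187*sin(77°)/9.81 = 37.15 s

37.15 s


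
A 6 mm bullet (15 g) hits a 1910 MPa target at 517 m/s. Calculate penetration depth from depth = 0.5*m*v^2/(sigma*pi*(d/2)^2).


A = pi*(d/2)^2 = pi*(6/2)^2 = 28.2743 mm^2
E = 0.5*m*v^2 = 0.5*0.015*517^2 = 2004.67 J
depth = E/(sigma*A) = 2004.67 J / (1910 MPa * 28.2743 mm^2) = 2004.67/(1910 * 28.2743) m = 0.0371207 m ≈ 37.12 mm

37.12 mm


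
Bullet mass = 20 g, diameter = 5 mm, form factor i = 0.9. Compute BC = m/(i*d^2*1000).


BC = m/(i*d^2*1000) = 20/(0.9 * 5^2 * 1000) = 0.0008889

0.0008889


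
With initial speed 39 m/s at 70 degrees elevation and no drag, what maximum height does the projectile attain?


H = (v0*sin(theta))^2 / (2g) = (39*sin(70°))^2 / (2*9.81) = 68.45 m

68.45 m


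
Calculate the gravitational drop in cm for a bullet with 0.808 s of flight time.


drop = 0.5*g*t^2 = 0.5*9.81*0.808^2 = 3.2023 m ≈ 320.2 cm

320.2 cm


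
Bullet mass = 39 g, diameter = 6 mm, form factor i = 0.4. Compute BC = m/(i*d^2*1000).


BC = m/(i*d^2*1000) = 39/(0.4 * 6^2 * 1000) = 0.002708

0.002708


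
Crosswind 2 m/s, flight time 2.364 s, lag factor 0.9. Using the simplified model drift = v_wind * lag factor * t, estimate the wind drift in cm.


drift = v_wind * lag * t = 2 * 0.9 * 2.364 = 4.2552 m ≈ 425.5 cm

425.5 cm


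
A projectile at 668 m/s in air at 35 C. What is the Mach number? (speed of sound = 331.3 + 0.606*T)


a = 331.3 + 0.606*(35) = 352.51 m/s
M = v/a = 668/352.51 = 1.895

1.895


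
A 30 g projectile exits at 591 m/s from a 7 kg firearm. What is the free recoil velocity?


v_recoil = m_p * v_p / m_gun = 0.03 * 591 / 7 = 2.533 m/s

2.533 m/s


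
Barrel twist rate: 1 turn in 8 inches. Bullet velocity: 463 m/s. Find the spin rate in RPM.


twist_m = 8*0.0254 = 0.2032 m
spin = v/twist = 463/0.2032 = 2278.543 rev/s
RPM = spin*60 = 2278.543*60 ≈ 136713 RPM

136713 RPM


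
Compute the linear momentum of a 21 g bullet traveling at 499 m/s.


p = m*v = 0.021*499 = 10.48 kg·m/s

10.48 kg·m/s


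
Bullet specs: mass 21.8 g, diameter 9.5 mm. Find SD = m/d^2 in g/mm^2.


SD = m/d^2 = 21.8/9.5^2 = 0.2416 g/mm^2

0.2416 g/mm^2


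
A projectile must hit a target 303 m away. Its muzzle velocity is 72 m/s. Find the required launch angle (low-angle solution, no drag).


sin(2*theta) = R*g/v0^2 = 303*9.81/72^2 = 0.573385, theta = arcsin(0.573385)/2 = 17.49°

17.49 degrees


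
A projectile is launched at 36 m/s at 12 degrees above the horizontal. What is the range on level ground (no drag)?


R = v0^2 * sin(2*theta) / g = 36^2 * sin(2*12°) / 9.81 = 53.73 m

53.73 m


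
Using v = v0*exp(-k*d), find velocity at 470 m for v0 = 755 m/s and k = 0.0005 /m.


v = v0*exp(-k*d) = 755*exp(-0.0005*470) = 596.9 m/s

596.9 m/s


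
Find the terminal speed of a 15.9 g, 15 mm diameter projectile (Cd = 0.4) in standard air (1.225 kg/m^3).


A = pi*(d/2)^2 = pi*(15/2000)^2 = 1.76715e-04 m^2
vt = sqrt(2mg/(Cd*rho*A)) = sqrt(2*0.0159*9.81/(0.4 * 1.225 * 1.76715e-04)) = 60.02 m/s

60.02 m/s


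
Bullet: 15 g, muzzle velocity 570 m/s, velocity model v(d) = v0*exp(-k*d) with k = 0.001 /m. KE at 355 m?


v = v0*exp(-k*d) = 570*exp(-0.001*355) = 399.669 m/s
E = 0.5*m*v^2 = 0.5*0.015*399.669^2 = 1198 J

1198 J


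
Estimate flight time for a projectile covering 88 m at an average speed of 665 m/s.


t = d/v = 88/665 = 0.1323 s

0.1323 s


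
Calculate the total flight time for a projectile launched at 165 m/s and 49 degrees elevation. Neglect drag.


T = 2*v0*sin(theta)/g = 2*165*sin(49°)/9.81 = 25.39 s

25.39 s


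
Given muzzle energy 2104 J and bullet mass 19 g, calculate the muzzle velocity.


v = sqrt(2*E/m) = sqrt(2*2104/0.019) = 470.6 m/s

470.6 m/s


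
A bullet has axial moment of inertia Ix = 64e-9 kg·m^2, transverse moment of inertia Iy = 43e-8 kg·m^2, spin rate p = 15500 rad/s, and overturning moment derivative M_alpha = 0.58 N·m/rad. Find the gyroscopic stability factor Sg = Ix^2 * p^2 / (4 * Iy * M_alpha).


Sg = Ix^2 * p^2 / (4 * Iy * M_alpha) = (64e-9)^2 * 15500^2 / (4 * 43e-8 * 0.58) = 0.9864

0.9864


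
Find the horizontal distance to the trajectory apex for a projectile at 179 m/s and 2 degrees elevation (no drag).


R = v0^2*sin(2*theta)/g = 179^2*sin(2*2°)/9.81 = 227.836 m
apex_dist = R/2 = 227.836/2 = 113.9 m

113.9 m


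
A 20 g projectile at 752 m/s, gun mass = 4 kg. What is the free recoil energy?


v_r = m_p*v_p/m_gun = 0.02*752/4 = 3.76 m/s, E_r = 0.5*m_gun*v_r^2 = 0.5*4*3.76^2 = 28.28 J

28.28 J


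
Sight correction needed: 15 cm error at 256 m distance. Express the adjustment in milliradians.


1 mrad subtends 1 cm per 10 m of range, so adj = error_cm / (dist_m / 10) = 15 / (256/10) = 0.5859 mrad

0.5859 mrad


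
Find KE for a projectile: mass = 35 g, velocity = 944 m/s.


E = 0.5*m*v^2 = 0.5*0.035*944^2 = 15595 J

15595 J


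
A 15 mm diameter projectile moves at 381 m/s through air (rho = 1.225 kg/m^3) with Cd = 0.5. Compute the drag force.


A = pi*(d/2)^2 = pi*(15/2000)^2 = 1.76715e-04 m^2
Fd = 0.5*Cd*rho*A*v^2 = 0.5*0.5*1.225*1.76715e-04*381^2 = 7.856 N

7.856 N
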